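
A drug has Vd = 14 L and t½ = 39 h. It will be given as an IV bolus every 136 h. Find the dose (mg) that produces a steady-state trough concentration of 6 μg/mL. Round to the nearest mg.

τ/t½ = 136/39 ≈ 3.4872, so f = (1/2)^(136/39) ≈ 0.089177.
Cmin,ss = (D/Vd)·f/(1−f), so D = Cmin,ss·Vd·(1−f)/f.
D = 6 × 14 × (1−f)/f ≈ 6 × 14 × 10.21365 ≈ 857.95 mg.

858 mg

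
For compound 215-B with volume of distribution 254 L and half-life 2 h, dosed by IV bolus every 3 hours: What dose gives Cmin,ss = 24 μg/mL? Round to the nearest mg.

τ/t½ = 3/2 ≈ 1.5, so f = (1/2)^(3/2) ≈ 0.353553.
Cmin,ss = (D/Vd)·f/(1−f), so D = Cmin,ss·Vd·(1−f)/f.
D = 24 × 254 × (1−f)/f ≈ 24 × 254 × 1.82843 ≈ 11146.11 mg.

11146 mg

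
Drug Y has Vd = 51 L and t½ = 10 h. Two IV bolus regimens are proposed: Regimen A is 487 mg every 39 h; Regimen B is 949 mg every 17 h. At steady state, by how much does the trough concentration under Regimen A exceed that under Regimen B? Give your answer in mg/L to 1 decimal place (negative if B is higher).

-7.6 mg/L

Regimen A: f = (1/2)^(39/10) ≈ 0.0670; Cmin,ss = (487/51)·f/(1−f) ≈ 0.686 mg/L.
Regimen B: f = (1/2)^(17/10) ≈ 0.3078; Cmin,ss = (949/51)·f/(1−f) ≈ 8.274 mg/L.
Difference ≈ 0.686 − 8.274 ≈ -7.588 mg/L.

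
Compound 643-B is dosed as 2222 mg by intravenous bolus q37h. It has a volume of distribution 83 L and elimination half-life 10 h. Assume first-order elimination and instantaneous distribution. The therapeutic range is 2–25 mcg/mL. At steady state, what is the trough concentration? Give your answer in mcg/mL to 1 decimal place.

τ/t½ = 37/10 ≈ 3.7, so fraction remaining f = (1/2)^(37/10) ≈ 0.0769.
At steady state, accumulation factor R = 1/(1 − e^(−kτ)) ≈ 1.0833.
Single-dose peak C₀ = D/Vd = 2222/83 ≈ 26.771 mcg/mL.
Steady-state peak Cmax,ss = C₀·R ≈ 26.771 × 1.0833 ≈ 29.001 mcg/mL.
One interval later, Cmin,ss = Cmax,ss·e^(−kτ) ≈ 29.001 × 0.0769 ≈ 2.230 mcg/mL.
Trough 2.2 mcg/mL vs MEC 2 mcg/mL: adequate.

2.2 mcg/mL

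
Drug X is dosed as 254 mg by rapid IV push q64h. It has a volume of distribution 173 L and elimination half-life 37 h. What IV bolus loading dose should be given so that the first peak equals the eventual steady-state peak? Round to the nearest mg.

f = (1/2)^(64/37) ≈ 0.301508; accumulation ratio R = 1/(1−f) ≈ 1.43166.
Loading dose to hit Cmax,ss on first dose: D_load = D_maint·R ≈ 254 × 1.43166 ≈ 363.64 mg.

364 mg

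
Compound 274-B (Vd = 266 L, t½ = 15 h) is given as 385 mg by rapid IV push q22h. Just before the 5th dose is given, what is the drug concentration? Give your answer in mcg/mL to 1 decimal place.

0.8 mcg/mL

f = (1/2)^(τ/t½) = (1/2)^(22/15) ≈ 0.3618.
C₀ = D/Vd = 385/266 ≈ 1.447 mcg/mL.
Before the 5th dose, 4 doses have been given. Superposition: Cmin = C₀·(f + f² + … + f^4).
≈ 1.447 × (0.3618 + 0.1309 + 0.0474 + 0.0171) ≈ 1.447 × 0.5572 ≈ 0.806 mcg/mL.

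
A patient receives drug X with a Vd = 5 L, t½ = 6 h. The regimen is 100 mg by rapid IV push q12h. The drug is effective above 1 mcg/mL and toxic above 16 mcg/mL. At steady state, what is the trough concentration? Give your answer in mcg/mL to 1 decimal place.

The dosing interval is 2 half-lives, so f = 2^(−2) = 0.25.
Accumulation ratio R = 1/(1 − f) = 1/0.75 = 4/3.
Single-dose peak C₀ = D/Vd = 100/5 = 20 mcg/mL.
Steady-state peak Cmax,ss = C₀·R = 20 × 4/3 ≈ 26.667 mcg/mL.
Steady-state trough Cmin,ss = Cmax,ss·f ≈ 26.667 × 0.25 ≈ 6.667 mcg/mL.
Trough 6.7 mcg/mL vs MEC 1 mcg/mL: adequate.

6.7 mcg/mL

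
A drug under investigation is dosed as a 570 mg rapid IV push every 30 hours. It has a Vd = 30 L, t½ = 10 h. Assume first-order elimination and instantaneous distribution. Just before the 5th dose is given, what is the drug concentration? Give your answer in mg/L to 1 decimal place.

f = (1/2)^(τ/t½) = (1/2)^(30/10) ≈ 0.1250.
C₀ = D/Vd = 570/30 ≈ 19.000 mg/L.
Before the 5th dose, 4 doses have been given. Superposition: Cmin = C₀·(f + f² + … + f^4).
≈ 19.000 × (0.1250 + 0.0156 + 0.0020 + 0.0002) ≈ 19.000 × 0.1428 ≈ 2.713 mg/L.

2.7 mg/L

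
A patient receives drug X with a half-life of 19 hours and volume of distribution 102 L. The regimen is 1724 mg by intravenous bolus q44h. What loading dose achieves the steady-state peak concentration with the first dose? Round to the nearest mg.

2157 mg

f = (1/2)^(44/19) ≈ 0.200853; accumulation ratio R = 1/(1−f) ≈ 1.25133.
Loading dose to hit Cmax,ss on first dose: D_load = D_maint·R ≈ 1724 × 1.25133 ≈ 2157.29 mg.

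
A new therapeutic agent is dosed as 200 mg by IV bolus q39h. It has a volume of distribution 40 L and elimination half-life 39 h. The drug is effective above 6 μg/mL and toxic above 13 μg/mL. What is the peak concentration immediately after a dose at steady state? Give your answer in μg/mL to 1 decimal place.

10.0 μg/mL

The dosing interval is 1 half-life, so f = 2^(−1) = 0.5.
At steady state, R = 1/(1 − 0.5) = 2/1.
Single-dose peak C₀ = D/Vd = 200/40 = 5 μg/mL.
Steady-state peak Cmax,ss = C₀·R = 5 × 2/1 ≈ 10.000 μg/mL.
Peak 10.0 μg/mL vs MTC 13 μg/mL: below toxic threshold.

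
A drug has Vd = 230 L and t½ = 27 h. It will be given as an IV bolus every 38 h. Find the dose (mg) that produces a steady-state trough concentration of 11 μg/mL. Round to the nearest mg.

τ/t½ = 38/27 ≈ 1.4074, so f = (1/2)^(38/27) ≈ 0.376989.
Cmin,ss = (D/Vd)·f/(1−f), so D = Cmin,ss·Vd·(1−f)/f.
D = 11 × 230 × (1−f)/f ≈ 11 × 230 × 1.65260 ≈ 4181.08 mg.

4181 mg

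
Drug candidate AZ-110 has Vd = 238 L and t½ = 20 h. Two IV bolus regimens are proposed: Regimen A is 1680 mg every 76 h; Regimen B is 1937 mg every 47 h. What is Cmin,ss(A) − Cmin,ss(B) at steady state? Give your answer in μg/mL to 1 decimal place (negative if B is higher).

-1.4 μg/mL

Regimen A: f = (1/2)^(76/20) ≈ 0.0718; Cmin,ss = (1680/238)·f/(1−f) ≈ 0.546 μg/mL.
Regimen B: f = (1/2)^(47/20) ≈ 0.1961; Cmin,ss = (1937/238)·f/(1−f) ≈ 1.985 μg/mL.
Difference ≈ 0.546 − 1.985 ≈ -1.439 μg/mL.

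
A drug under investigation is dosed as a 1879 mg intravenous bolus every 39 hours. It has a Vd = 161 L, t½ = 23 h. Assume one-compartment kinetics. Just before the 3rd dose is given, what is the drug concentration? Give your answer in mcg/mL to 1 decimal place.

f = (1/2)^(τ/t½) = (1/2)^(39/23) ≈ 0.3087.
C₀ = D/Vd = 1879/161 ≈ 11.671 mcg/mL.
Before the 3rd dose, 2 doses have been given. Superposition: Cmin = C₀·(f + f²).
≈ 11.671 × (0.3087 + 0.0953) ≈ 11.671 × 0.4040 ≈ 4.715 mcg/mL.

4.7 mcg/mL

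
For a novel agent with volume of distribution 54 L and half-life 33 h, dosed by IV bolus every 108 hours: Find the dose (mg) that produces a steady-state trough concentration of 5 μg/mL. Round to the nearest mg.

2339 mg

τ/t½ = 108/33 ≈ 3.2727, so f = (1/2)^(108/33) ≈ 0.103469.
Cmin,ss = (D/Vd)·f/(1−f), so D = Cmin,ss·Vd·(1−f)/f.
D = 5 × 54 × (1−f)/f ≈ 5 × 54 × 8.66473 ≈ 2339.48 mg.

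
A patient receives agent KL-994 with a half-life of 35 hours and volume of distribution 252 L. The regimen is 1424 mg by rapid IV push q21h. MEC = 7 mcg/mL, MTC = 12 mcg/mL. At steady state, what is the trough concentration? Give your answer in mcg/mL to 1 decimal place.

11.0 mcg/mL

k = ln2/t½ = ln2/35 ≈ 0.019804 h⁻¹; fraction remaining f = e^(−kτ) = e^(−0.019804×21) ≈ 0.6598.
Single-dose peak C₀ = D/Vd = 1424/252 ≈ 5.651 mcg/mL.
Steady-state trough Cmin,ss = C₀·f/(1−f) ≈ 5.651 × 0.6598/0.3402 ≈ 10.960 mcg/mL.
Trough 11.0 mcg/mL vs MEC 7 mcg/mL: adequate.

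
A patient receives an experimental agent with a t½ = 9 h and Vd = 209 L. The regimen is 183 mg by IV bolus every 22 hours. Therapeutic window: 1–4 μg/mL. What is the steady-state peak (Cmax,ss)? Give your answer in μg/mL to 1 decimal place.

τ/t½ = 22/9 ≈ 2.4444, so fraction remaining f = (1/2)^(22/9) ≈ 0.1837.
At steady state, accumulation factor R = 1/(1 − e^(−kτ)) ≈ 1.2250.
Each bolus raises the concentration by D/Vd = 183/209 ≈ 0.876 μg/mL.
Steady-state peak Cmax,ss = C₀·R ≈ 0.876 × 1.2250 ≈ 1.073 μg/mL.
Peak 1.1 μg/mL vs MTC 4 μg/mL: below toxic threshold.

1.1 μg/mL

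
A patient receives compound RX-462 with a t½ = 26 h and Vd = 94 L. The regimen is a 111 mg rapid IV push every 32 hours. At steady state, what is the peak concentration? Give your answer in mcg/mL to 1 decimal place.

Over one 32-h interval, 32/26 ≈ 1.2308 half-lives elapse, leaving f ≈ 0.4261 of each dose.
Accumulation ratio R = 1/(1 − f) ≈ 1/0.5739 ≈ 1.7425.
Single-dose peak C₀ = D/Vd = 111/94 ≈ 1.181 mcg/mL.
Cmax,ss = C₀/(1 − f) ≈ 1.181/0.5739 ≈ 2.058 mcg/mL.

2.1 mcg/mL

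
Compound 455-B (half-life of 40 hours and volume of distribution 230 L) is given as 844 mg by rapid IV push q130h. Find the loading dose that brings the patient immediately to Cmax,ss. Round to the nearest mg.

f = (1/2)^(130/40) ≈ 0.105112; accumulation ratio R = 1/(1−f) ≈ 1.11746.
Loading dose to hit Cmax,ss on first dose: D_load = D_maint·R ≈ 844 × 1.11746 ≈ 943.14 mg.

943 mg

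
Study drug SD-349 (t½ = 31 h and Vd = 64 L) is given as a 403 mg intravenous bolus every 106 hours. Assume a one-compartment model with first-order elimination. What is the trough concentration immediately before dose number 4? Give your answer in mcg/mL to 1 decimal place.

f = (1/2)^(τ/t½) = (1/2)^(106/31) ≈ 0.0935.
C₀ = D/Vd = 403/64 ≈ 6.297 mcg/mL.
Before the 4th dose, 3 doses have been given. Superposition: Cmin = C₀·(f + f² + … + f^3).
≈ 6.297 × (0.0935 + 0.0087 + 0.0008) ≈ 6.297 × 0.1030 ≈ 0.649 mcg/mL.

0.6 mcg/mL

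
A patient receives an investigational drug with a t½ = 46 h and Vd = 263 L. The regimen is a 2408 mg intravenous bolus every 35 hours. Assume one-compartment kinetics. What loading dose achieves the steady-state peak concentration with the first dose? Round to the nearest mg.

5875 mg

f = (1/2)^(35/46) ≈ 0.590141; accumulation ratio R = 1/(1−f) ≈ 2.43986.
Loading dose to hit Cmax,ss on first dose: D_load = D_maint·R ≈ 2408 × 2.43986 ≈ 5875.18 mg.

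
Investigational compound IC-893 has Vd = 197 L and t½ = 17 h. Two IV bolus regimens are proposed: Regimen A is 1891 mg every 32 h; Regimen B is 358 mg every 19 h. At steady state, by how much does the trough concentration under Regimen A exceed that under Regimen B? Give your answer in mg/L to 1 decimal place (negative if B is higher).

Regimen A: f = (1/2)^(32/17) ≈ 0.2712; Cmin,ss = (1891/197)·f/(1−f) ≈ 3.572 mg/L.
Regimen B: f = (1/2)^(19/17) ≈ 0.4608; Cmin,ss = (358/197)·f/(1−f) ≈ 1.553 mg/L.
Difference ≈ 3.572 − 1.553 ≈ 2.019 mg/L.

2.0 mg/L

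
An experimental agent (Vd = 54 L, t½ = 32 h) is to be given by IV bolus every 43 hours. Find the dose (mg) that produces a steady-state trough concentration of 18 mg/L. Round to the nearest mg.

τ/t½ = 43/32 ≈ 1.3438, so f = (1/2)^(43/32) ≈ 0.393995.
Cmin,ss = (D/Vd)·f/(1−f), so D = Cmin,ss·Vd·(1−f)/f.
D = 18 × 54 × (1−f)/f ≈ 18 × 54 × 1.53810 ≈ 1495.03 mg.

1495 mg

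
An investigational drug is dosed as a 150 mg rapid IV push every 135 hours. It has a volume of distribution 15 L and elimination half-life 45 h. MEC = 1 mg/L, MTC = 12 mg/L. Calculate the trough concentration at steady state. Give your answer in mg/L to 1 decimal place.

1.4 mg/L

τ = 135 h = 3 half-lives, so f = (1/2)^3 = 0.125.
At steady state, R = 1/(1 − 0.125) = 8/7.
Single-dose peak C₀ = D/Vd = 150/15 = 10 mg/L.
Steady-state peak Cmax,ss = C₀·R = 10 × 8/7 ≈ 11.429 mg/L.
Steady-state trough Cmin,ss = Cmax,ss·f ≈ 11.429 × 0.125 ≈ 1.429 mg/L.
Trough 1.4 mg/L vs MEC 1 mg/L: adequate.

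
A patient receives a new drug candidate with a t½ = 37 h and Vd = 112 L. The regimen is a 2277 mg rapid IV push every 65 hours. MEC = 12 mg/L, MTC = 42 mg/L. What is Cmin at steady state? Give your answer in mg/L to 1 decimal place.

8.5 mg/L

k = ln2/t½ = ln2/37 ≈ 0.018734 h⁻¹; fraction remaining f = e^(−kτ) = e^(−0.018734×65) ≈ 0.2959.
At steady state, accumulation factor R = 1/(1 − e^(−kτ)) ≈ 1.4203.
Each bolus raises the concentration by D/Vd = 2277/112 ≈ 20.330 mg/L.
Steady-state peak Cmax,ss = C₀·R ≈ 20.330 × 1.4203 ≈ 28.875 mg/L.
One interval later, Cmin,ss = Cmax,ss·e^(−kτ) ≈ 28.875 × 0.2959 ≈ 8.544 mg/L.
Trough 8.5 mg/L vs MEC 12 mg/L: subtherapeutic.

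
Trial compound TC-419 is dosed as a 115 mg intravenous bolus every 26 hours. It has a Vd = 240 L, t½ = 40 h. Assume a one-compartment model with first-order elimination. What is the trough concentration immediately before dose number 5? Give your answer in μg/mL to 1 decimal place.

f = (1/2)^(τ/t½) = (1/2)^(26/40) ≈ 0.6373.
C₀ = D/Vd = 115/240 ≈ 0.479 μg/mL.
Before the 5th dose, 4 doses have been given. Superposition: Cmin = C₀·(f + f² + … + f^4).
≈ 0.479 × (0.6373 + 0.4062 + 0.2588 + 0.1650) ≈ 0.479 × 1.4673 ≈ 0.703 μg/mL.

0.7 μg/mL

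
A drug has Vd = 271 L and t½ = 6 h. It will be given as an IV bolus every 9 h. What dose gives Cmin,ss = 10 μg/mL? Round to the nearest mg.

τ/t½ = 9/6 ≈ 1.5, so f = (1/2)^(9/6) ≈ 0.353553.
Cmin,ss = (D/Vd)·f/(1−f), so D = Cmin,ss·Vd·(1−f)/f.
D = 10 × 271 × (1−f)/f ≈ 10 × 271 × 1.82843 ≈ 4955.05 mg.

4955 mg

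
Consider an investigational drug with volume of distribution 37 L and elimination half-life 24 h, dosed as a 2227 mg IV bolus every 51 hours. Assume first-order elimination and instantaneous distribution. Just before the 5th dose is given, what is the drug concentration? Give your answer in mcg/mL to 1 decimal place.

f = (1/2)^(τ/t½) = (1/2)^(51/24) ≈ 0.2293.
C₀ = D/Vd = 2227/37 ≈ 60.189 mcg/mL.
Before the 5th dose, 4 doses have been given. Superposition: Cmin = C₀·(f + f² + … + f^4).
≈ 60.189 × (0.2293 + 0.0526 + 0.0121 + 0.0028) ≈ 60.189 × 0.2968 ≈ 17.864 mcg/mL.

17.9 mcg/mL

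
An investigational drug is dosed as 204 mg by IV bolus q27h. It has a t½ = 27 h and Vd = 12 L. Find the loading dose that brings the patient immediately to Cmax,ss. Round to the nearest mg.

f = (1/2)^(27/27) ≈ 0.500000; accumulation ratio R = 1/(1−f) ≈ 2.00000.
Loading dose to hit Cmax,ss on first dose: D_load = D_maint·R ≈ 204 × 2.00000 ≈ 408.00 mg.

408 mg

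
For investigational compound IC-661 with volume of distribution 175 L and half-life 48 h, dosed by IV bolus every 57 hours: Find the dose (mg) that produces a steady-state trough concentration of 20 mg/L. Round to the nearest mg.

4472 mg

τ/t½ = 57/48 ≈ 1.1875, so f = (1/2)^(57/48) ≈ 0.439063.
Cmin,ss = (D/Vd)·f/(1−f), so D = Cmin,ss·Vd·(1−f)/f.
D = 20 × 175 × (1−f)/f ≈ 20 × 175 × 1.27758 ≈ 4471.53 mg.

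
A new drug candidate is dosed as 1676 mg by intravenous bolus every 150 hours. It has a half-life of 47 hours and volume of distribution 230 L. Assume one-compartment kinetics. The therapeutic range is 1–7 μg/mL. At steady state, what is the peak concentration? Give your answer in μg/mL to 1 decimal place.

8.2 μg/mL

k = ln2/t½ = ln2/47 ≈ 0.014748 h⁻¹; fraction remaining f = e^(−kτ) = e^(−0.014748×150) ≈ 0.1095.
At steady state, accumulation factor R = 1/(1 − e^(−kτ)) ≈ 1.1230.
Each bolus raises the concentration by D/Vd = 1676/230 ≈ 7.287 μg/mL.
Steady-state peak Cmax,ss = C₀·R ≈ 7.287 × 1.1230 ≈ 8.183 μg/mL.
Peak 8.2 μg/mL vs MTC 7 μg/mL: exceeds toxic threshold.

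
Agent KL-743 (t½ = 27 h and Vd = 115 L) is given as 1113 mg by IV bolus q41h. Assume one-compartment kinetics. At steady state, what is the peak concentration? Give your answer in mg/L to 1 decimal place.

14.9 mg/L

Over one 41-h interval, 41/27 ≈ 1.5185 half-lives elapse, leaving f ≈ 0.3490 of each dose.
At steady state, accumulation factor R = 1/(1 − e^(−kτ)) ≈ 1.5361.
Single-dose peak C₀ = D/Vd = 1113/115 ≈ 9.678 mg/L.
Steady-state peak Cmax,ss = C₀·R ≈ 9.678 × 1.5361 ≈ 14.866 mg/L.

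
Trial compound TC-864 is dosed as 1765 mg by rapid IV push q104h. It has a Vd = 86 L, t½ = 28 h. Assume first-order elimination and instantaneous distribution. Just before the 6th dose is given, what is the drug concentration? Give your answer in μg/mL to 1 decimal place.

f = (1/2)^(τ/t½) = (1/2)^(104/28) ≈ 0.0762.
C₀ = D/Vd = 1765/86 ≈ 20.523 μg/mL.
Before the 6th dose, 5 doses have been given. Superposition: Cmin = C₀·(f + f² + … + f^5).
≈ 20.523 × (0.0762 + 0.0058 + 0.0004 + 0.0000 + 0.0000) ≈ 20.523 × 0.0824 ≈ 1.691 μg/mL.

1.7 μg/mL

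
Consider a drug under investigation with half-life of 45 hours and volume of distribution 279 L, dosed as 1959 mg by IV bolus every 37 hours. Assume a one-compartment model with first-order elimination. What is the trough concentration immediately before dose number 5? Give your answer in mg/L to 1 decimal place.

8.2 mg/L

f = (1/2)^(τ/t½) = (1/2)^(37/45) ≈ 0.5656.
C₀ = D/Vd = 1959/279 ≈ 7.022 mg/L.
Before the 5th dose, 4 doses have been given. Superposition: Cmin = C₀·(f + f² + … + f^4).
≈ 7.022 × (0.5656 + 0.3199 + 0.1809 + 0.1023) ≈ 7.022 × 1.1687 ≈ 8.207 mg/L.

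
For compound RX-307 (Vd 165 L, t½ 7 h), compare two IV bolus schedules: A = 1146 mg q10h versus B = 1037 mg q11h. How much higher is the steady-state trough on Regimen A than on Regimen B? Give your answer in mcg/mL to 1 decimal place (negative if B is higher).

Regimen A: f = (1/2)^(10/7) ≈ 0.3715; Cmin,ss = (1146/165)·f/(1−f) ≈ 4.105 mcg/mL.
Regimen B: f = (1/2)^(11/7) ≈ 0.3365; Cmin,ss = (1037/165)·f/(1−f) ≈ 3.187 mcg/mL.
Difference ≈ 4.105 − 3.187 ≈ 0.918 mcg/mL.

0.9 mcg/mL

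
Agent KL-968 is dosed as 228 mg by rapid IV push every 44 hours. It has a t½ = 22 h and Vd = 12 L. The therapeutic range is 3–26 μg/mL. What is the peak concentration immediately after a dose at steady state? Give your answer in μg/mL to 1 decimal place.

25.3 μg/mL

τ = 44 h = 2 half-lives, so f = (1/2)^2 = 0.25.
At steady state, R = 1/(1 − 0.25) = 4/3.
Single-dose peak C₀ = D/Vd = 228/12 = 19 μg/mL.
Steady-state peak Cmax,ss = C₀·R = 19 × 4/3 ≈ 25.333 μg/mL.
Peak 25.3 μg/mL vs MTC 26 μg/mL: below toxic threshold.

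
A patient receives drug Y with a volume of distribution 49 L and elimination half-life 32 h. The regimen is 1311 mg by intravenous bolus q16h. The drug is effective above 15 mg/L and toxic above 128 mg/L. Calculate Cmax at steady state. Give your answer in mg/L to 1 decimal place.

k = ln2/t½ = ln2/32 ≈ 0.021661 h⁻¹; fraction remaining f = e^(−kτ) = e^(−0.021661×16) ≈ 0.7071.
Accumulation ratio R = 1/(1 − f) ≈ 1/0.2929 ≈ 3.4141.
Each bolus raises the concentration by D/Vd = 1311/49 ≈ 26.755 mg/L.
Steady-state peak Cmax,ss = C₀·R ≈ 26.755 × 3.4141 ≈ 91.344 mg/L.
Peak 91.3 mg/L vs MTC 128 mg/L: below toxic threshold.

91.3 mg/L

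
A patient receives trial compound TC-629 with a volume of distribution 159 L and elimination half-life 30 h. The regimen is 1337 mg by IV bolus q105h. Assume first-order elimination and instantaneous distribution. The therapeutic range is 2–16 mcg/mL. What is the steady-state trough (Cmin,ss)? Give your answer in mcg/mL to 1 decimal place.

0.8 mcg/mL

Over one 105-h interval, 105/30 ≈ 3.5 half-lives elapse, leaving f ≈ 0.0884 of each dose.
Each bolus raises the concentration by D/Vd = 1337/159 ≈ 8.409 mcg/mL.
Steady-state trough Cmin,ss = C₀·f/(1−f) ≈ 8.409 × 0.0884/0.9116 ≈ 0.815 mcg/mL.
Trough 0.8 mcg/mL vs MEC 2 mcg/mL: subtherapeutic.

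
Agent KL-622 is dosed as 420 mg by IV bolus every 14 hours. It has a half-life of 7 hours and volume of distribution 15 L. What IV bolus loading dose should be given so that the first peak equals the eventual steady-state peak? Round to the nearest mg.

560 mg

f = (1/2)^(14/7) ≈ 0.250000; accumulation ratio R = 1/(1−f) ≈ 1.33333.
Loading dose to hit Cmax,ss on first dose: D_load = D_maint·R ≈ 420 × 1.33333 ≈ 560.00 mg.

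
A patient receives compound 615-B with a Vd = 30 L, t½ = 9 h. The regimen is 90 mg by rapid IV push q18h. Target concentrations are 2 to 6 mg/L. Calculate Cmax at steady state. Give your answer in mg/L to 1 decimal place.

4.0 mg/L

τ = 18 h = 2 half-lives, so f = (1/2)^2 = 0.25.
Accumulation ratio R = 1/(1 − f) = 1/0.75 = 4/3.
Single-dose peak C₀ = D/Vd = 90/30 = 3 mg/L.
Steady-state peak Cmax,ss = C₀·R = 3 × 4/3 ≈ 4.000 mg/L.
Peak 4.0 mg/L vs MTC 6 mg/L: below toxic threshold.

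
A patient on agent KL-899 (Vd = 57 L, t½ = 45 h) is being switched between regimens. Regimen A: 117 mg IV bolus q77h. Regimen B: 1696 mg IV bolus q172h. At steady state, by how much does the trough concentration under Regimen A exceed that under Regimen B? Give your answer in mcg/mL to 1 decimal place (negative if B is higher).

-1.4 mcg/mL

Regimen A: f = (1/2)^(77/45) ≈ 0.3054; Cmin,ss = (117/57)·f/(1−f) ≈ 0.902 mcg/mL.
Regimen B: f = (1/2)^(172/45) ≈ 0.0707; Cmin,ss = (1696/57)·f/(1−f) ≈ 2.264 mcg/mL.
Difference ≈ 0.902 − 2.264 ≈ -1.362 mcg/mL.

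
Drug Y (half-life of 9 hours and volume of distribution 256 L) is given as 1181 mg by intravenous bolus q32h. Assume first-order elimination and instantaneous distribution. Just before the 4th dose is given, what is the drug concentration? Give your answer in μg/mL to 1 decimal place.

f = (1/2)^(τ/t½) = (1/2)^(32/9) ≈ 0.0850.
C₀ = D/Vd = 1181/256 ≈ 4.613 μg/mL.
Before the 4th dose, 3 doses have been given. Superposition: Cmin = C₀·(f + f² + … + f^3).
≈ 4.613 × (0.0850 + 0.0072 + 0.0006) ≈ 4.613 × 0.0928 ≈ 0.428 μg/mL.

0.4 μg/mL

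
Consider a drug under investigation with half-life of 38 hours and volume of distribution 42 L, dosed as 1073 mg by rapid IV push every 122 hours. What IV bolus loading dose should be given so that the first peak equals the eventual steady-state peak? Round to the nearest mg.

f = (1/2)^(122/38) ≈ 0.108028; accumulation ratio R = 1/(1−f) ≈ 1.12111.
Loading dose to hit Cmax,ss on first dose: D_load = D_maint·R ≈ 1073 × 1.12111 ≈ 1202.95 mg.

1203 mg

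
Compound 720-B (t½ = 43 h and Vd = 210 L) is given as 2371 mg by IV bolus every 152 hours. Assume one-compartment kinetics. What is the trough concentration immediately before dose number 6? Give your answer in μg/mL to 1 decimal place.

f = (1/2)^(τ/t½) = (1/2)^(152/43) ≈ 0.0863.
C₀ = D/Vd = 2371/210 ≈ 11.290 μg/mL.
Before the 6th dose, 5 doses have been given. Superposition: Cmin = C₀·(f + f² + … + f^5).
≈ 11.290 × (0.0863 + 0.0074 + 0.0006 + 0.0001 + 0.0000) ≈ 11.290 × 0.0944 ≈ 1.066 μg/mL.

1.1 μg/mL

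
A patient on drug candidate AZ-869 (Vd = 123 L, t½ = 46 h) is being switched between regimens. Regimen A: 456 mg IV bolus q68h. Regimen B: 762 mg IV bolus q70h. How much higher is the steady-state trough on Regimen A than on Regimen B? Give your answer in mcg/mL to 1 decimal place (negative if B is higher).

Regimen A: f = (1/2)^(68/46) ≈ 0.3589; Cmin,ss = (456/123)·f/(1−f) ≈ 2.075 mcg/mL.
Regimen B: f = (1/2)^(70/46) ≈ 0.3483; Cmin,ss = (762/123)·f/(1−f) ≈ 3.311 mcg/mL.
Difference ≈ 2.075 − 3.311 ≈ -1.236 mcg/mL.

-1.2 mcg/mL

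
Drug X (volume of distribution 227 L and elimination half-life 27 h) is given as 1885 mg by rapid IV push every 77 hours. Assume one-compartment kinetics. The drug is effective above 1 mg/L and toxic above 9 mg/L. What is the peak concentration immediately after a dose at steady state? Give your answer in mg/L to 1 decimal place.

9.6 mg/L

Over one 77-h interval, 77/27 ≈ 2.8519 half-lives elapse, leaving f ≈ 0.1385 of each dose.
Accumulation ratio R = 1/(1 − f) ≈ 1/0.8615 ≈ 1.1608.
Single-dose peak C₀ = D/Vd = 1885/227 ≈ 8.304 mg/L.
Cmax,ss = C₀/(1 − f) ≈ 8.304/0.8615 ≈ 9.639 mg/L.
Peak 9.6 mg/L vs MTC 9 mg/L: exceeds toxic threshold.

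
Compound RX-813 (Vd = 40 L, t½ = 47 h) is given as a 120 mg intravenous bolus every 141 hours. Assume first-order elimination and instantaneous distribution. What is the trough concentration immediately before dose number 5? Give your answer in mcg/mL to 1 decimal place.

f = (1/2)^(τ/t½) = (1/2)^(141/47) ≈ 0.1250.
C₀ = D/Vd = 120/40 ≈ 3.000 mcg/mL.
Before the 5th dose, 4 doses have been given. Superposition: Cmin = C₀·(f + f² + … + f^4).
≈ 3.000 × (0.1250 + 0.0156 + 0.0020 + 0.0002) ≈ 3.000 × 0.1428 ≈ 0.428 mcg/mL.

0.4 mcg/mL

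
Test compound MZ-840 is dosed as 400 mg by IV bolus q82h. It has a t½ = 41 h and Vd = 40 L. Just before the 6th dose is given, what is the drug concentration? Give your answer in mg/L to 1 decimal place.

3.3 mg/L

f = (1/2)^(τ/t½) = (1/2)^(82/41) ≈ 0.2500.
C₀ = D/Vd = 400/40 ≈ 10.000 mg/L.
Before the 6th dose, 5 doses have been given. Superposition: Cmin = C₀·(f + f² + … + f^5).
≈ 10.000 × (0.2500 + 0.0625 + 0.0156 + 0.0039 + 0.0010) ≈ 10.000 × 0.3330 ≈ 3.330 mg/L.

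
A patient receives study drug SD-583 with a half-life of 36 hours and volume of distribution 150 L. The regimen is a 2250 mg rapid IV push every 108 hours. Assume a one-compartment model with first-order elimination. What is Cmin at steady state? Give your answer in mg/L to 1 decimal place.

τ = 108 h = 3 half-lives, so f = (1/2)^3 = 0.125.
At steady state, R = 1/(1 − 0.125) = 8/7.
Single-dose peak C₀ = D/Vd = 2250/150 = 15 mg/L.
Steady-state peak Cmax,ss = C₀·R = 15 × 8/7 ≈ 17.143 mg/L.
Steady-state trough Cmin,ss = Cmax,ss·f ≈ 17.143 × 0.125 ≈ 2.143 mg/L.

2.1 mg/L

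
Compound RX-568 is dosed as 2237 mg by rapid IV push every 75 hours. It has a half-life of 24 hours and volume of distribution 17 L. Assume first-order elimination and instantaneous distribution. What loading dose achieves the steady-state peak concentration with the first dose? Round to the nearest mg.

f = (1/2)^(75/24) ≈ 0.114626; accumulation ratio R = 1/(1−f) ≈ 1.12947.
Loading dose to hit Cmax,ss on first dose: D_load = D_maint·R ≈ 2237 × 1.12947 ≈ 2526.62 mg.

2527 mg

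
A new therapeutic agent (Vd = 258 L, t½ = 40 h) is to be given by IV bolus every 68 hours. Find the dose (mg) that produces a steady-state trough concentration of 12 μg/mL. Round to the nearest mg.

τ/t½ = 68/40 ≈ 1.7, so f = (1/2)^(68/40) ≈ 0.307786.
Cmin,ss = (D/Vd)·f/(1−f), so D = Cmin,ss·Vd·(1−f)/f.
D = 12 × 258 × (1−f)/f ≈ 12 × 258 × 2.24901 ≈ 6962.93 mg.

6963 mg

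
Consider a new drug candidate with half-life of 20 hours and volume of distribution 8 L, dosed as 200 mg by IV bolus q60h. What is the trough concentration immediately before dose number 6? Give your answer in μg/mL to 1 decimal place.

f = (1/2)^(τ/t½) = (1/2)^(60/20) ≈ 0.1250.
C₀ = D/Vd = 200/8 ≈ 25.000 μg/mL.
Before the 6th dose, 5 doses have been given. Superposition: Cmin = C₀·(f + f² + … + f^5).
≈ 25.000 × (0.1250 + 0.0156 + 0.0020 + 0.0002 + 0.0000) ≈ 25.000 × 0.1428 ≈ 3.570 μg/mL.

3.6 μg/mL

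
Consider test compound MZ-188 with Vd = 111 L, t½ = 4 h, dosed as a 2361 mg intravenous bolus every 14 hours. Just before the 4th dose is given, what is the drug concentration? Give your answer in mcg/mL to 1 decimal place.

f = (1/2)^(τ/t½) = (1/2)^(14/4) ≈ 0.0884.
C₀ = D/Vd = 2361/111 ≈ 21.270 mcg/mL.
Before the 4th dose, 3 doses have been given. Superposition: Cmin = C₀·(f + f² + … + f^3).
≈ 21.270 × (0.0884 + 0.0078 + 0.0007) ≈ 21.270 × 0.0969 ≈ 2.061 mcg/mL.

2.1 mcg/mL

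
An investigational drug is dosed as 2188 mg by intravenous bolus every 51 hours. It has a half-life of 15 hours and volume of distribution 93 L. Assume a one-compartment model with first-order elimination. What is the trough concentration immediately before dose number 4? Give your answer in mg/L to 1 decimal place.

2.5 mg/L

f = (1/2)^(τ/t½) = (1/2)^(51/15) ≈ 0.0947.
C₀ = D/Vd = 2188/93 ≈ 23.527 mg/L.
Before the 4th dose, 3 doses have been given. Superposition: Cmin = C₀·(f + f² + … + f^3).
≈ 23.527 × (0.0947 + 0.0090 + 0.0008) ≈ 23.527 × 0.1045 ≈ 2.459 mg/L.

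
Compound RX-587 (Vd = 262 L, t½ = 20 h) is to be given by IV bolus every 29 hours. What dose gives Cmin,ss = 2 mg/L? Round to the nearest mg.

τ/t½ = 29/20 ≈ 1.45, so f = (1/2)^(29/20) ≈ 0.366021.
Cmin,ss = (D/Vd)·f/(1−f), so D = Cmin,ss·Vd·(1−f)/f.
D = 2 × 262 × (1−f)/f ≈ 2 × 262 × 1.73208 ≈ 907.61 mg.

908 mg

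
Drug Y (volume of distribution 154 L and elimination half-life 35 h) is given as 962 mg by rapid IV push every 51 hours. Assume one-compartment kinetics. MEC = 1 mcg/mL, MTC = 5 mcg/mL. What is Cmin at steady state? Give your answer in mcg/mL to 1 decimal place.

3.6 mcg/mL

τ/t½ = 51/35 ≈ 1.4571, so fraction remaining f = (1/2)^(51/35) ≈ 0.3642.
Accumulation ratio R = 1/(1 − f) ≈ 1/0.6358 ≈ 1.5728.
Each bolus raises the concentration by D/Vd = 962/154 ≈ 6.247 mcg/mL.
Steady-state peak Cmax,ss = C₀·R ≈ 6.247 × 1.5728 ≈ 9.825 mcg/mL.
One interval later, Cmin,ss = Cmax,ss·e^(−kτ) ≈ 9.825 × 0.3642 ≈ 3.578 mcg/mL.
Trough 3.6 mcg/mL vs MEC 1 mcg/mL: adequate.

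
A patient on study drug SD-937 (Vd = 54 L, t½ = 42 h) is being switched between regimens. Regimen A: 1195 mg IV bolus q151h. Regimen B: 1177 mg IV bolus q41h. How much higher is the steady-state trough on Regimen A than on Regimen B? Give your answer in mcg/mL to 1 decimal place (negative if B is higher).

Regimen A: f = (1/2)^(151/42) ≈ 0.0827; Cmin,ss = (1195/54)·f/(1−f) ≈ 1.995 mcg/mL.
Regimen B: f = (1/2)^(41/42) ≈ 0.5083; Cmin,ss = (1177/54)·f/(1−f) ≈ 22.532 mcg/mL.
Difference ≈ 1.995 − 22.532 ≈ -20.537 mcg/mL.

-20.5 mcg/mL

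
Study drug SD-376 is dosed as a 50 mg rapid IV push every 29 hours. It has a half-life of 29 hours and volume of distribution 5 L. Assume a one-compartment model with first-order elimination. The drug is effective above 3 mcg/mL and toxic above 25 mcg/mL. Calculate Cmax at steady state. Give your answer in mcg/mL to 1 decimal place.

20.0 mcg/mL

τ = 29 h = 1 half-life, so f = (1/2)^1 = 0.5.
Accumulation ratio R = 1/(1 − f) = 1/0.5 = 2/1.
Single-dose peak C₀ = D/Vd = 50/5 = 10 mcg/mL.
Steady-state peak Cmax,ss = C₀·R = 10 × 2/1 ≈ 20.000 mcg/mL.
Peak 20.0 mcg/mL vs MTC 25 mcg/mL: below toxic threshold.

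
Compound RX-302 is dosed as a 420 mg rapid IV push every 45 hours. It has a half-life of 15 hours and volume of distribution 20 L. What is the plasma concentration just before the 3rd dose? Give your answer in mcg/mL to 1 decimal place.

3.0 mcg/mL

f = (1/2)^(τ/t½) = (1/2)^(45/15) ≈ 0.1250.
C₀ = D/Vd = 420/20 ≈ 21.000 mcg/mL.
Before the 3rd dose, 2 doses have been given. Superposition: Cmin = C₀·(f + f²).
≈ 21.000 × (0.1250 + 0.0156) ≈ 21.000 × 0.1406 ≈ 2.953 mcg/mL.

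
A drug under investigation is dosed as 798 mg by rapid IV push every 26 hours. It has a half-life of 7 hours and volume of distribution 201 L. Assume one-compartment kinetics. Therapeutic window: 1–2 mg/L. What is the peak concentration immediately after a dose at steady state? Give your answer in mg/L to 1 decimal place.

4.3 mg/L

Over one 26-h interval, 26/7 ≈ 3.7143 half-lives elapse, leaving f ≈ 0.0762 of each dose.
At steady state, accumulation factor R = 1/(1 − e^(−kτ)) ≈ 1.0825.
Single-dose peak C₀ = D/Vd = 798/201 ≈ 3.970 mg/L.
Steady-state peak Cmax,ss = C₀·R ≈ 3.970 × 1.0825 ≈ 4.298 mg/L.
Peak 4.3 mg/L vs MTC 2 mg/L: exceeds toxic threshold.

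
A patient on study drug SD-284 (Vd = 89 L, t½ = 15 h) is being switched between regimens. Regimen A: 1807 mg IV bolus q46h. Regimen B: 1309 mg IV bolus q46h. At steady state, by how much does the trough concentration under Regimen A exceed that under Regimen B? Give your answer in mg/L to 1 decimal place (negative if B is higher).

0.8 mg/L

Regimen A: f = (1/2)^(46/15) ≈ 0.1194; Cmin,ss = (1807/89)·f/(1−f) ≈ 2.753 mg/L.
Regimen B: f = (1/2)^(46/15) ≈ 0.1194; Cmin,ss = (1309/89)·f/(1−f) ≈ 1.994 mg/L.
Difference ≈ 2.753 − 1.994 ≈ 0.759 mg/L.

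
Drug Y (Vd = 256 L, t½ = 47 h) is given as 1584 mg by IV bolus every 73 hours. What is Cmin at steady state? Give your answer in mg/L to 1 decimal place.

k = ln2/t½ = ln2/47 ≈ 0.014748 h⁻¹; fraction remaining f = e^(−kτ) = e^(−0.014748×73) ≈ 0.3408.
Each bolus raises the concentration by D/Vd = 1584/256 ≈ 6.188 mg/L.
Steady-state trough Cmin,ss = C₀·f/(1−f) ≈ 6.188 × 0.3408/0.6592 ≈ 3.199 mg/L.

3.2 mg/L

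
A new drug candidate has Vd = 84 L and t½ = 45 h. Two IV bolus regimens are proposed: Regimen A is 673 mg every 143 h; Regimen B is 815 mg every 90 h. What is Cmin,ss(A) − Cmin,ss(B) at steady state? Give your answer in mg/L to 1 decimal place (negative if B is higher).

-2.2 mg/L

Regimen A: f = (1/2)^(143/45) ≈ 0.1105; Cmin,ss = (673/84)·f/(1−f) ≈ 0.995 mg/L.
Regimen B: f = (1/2)^(90/45) ≈ 0.2500; Cmin,ss = (815/84)·f/(1−f) ≈ 3.234 mg/L.
Difference ≈ 0.995 − 3.234 ≈ -2.239 mg/L.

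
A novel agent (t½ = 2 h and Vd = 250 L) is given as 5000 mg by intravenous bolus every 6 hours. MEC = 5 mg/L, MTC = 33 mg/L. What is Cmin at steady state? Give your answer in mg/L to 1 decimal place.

2.9 mg/L

τ = 6 h = 3 half-lives, so f = (1/2)^3 = 0.125.
At steady state, R = 1/(1 − 0.125) = 8/7.
Single-dose peak C₀ = D/Vd = 5000/250 = 20 mg/L.
Steady-state peak Cmax,ss = C₀·R = 20 × 8/7 ≈ 22.857 mg/L.
Steady-state trough Cmin,ss = Cmax,ss·f ≈ 22.857 × 0.125 ≈ 2.857 mg/L.
Trough 2.9 mg/L vs MEC 5 mg/L: subtherapeutic.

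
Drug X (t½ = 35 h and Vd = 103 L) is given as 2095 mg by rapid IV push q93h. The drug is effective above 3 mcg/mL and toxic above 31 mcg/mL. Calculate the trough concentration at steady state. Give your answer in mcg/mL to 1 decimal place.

Over one 93-h interval, 93/35 ≈ 2.6571 half-lives elapse, leaving f ≈ 0.1585 of each dose.
At steady state, accumulation factor R = 1/(1 − e^(−kτ)) ≈ 1.1884.
Single-dose peak C₀ = D/Vd = 2095/103 ≈ 20.340 mcg/mL.
Steady-state peak Cmax,ss = C₀·R ≈ 20.340 × 1.1884 ≈ 24.172 mcg/mL.
One interval later, Cmin,ss = Cmax,ss·e^(−kτ) ≈ 24.172 × 0.1585 ≈ 3.831 mcg/mL.
Trough 3.8 mcg/mL vs MEC 3 mcg/mL: adequate.

3.8 mcg/mL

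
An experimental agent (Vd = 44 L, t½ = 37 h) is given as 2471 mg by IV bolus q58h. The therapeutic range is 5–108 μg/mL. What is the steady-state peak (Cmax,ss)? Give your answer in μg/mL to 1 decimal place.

Over one 58-h interval, 58/37 ≈ 1.5676 half-lives elapse, leaving f ≈ 0.3374 of each dose.
Accumulation ratio R = 1/(1 − f) ≈ 1/0.6626 ≈ 1.5092.
Single-dose peak C₀ = D/Vd = 2471/44 ≈ 56.159 μg/mL.
Steady-state peak Cmax,ss = C₀·R ≈ 56.159 × 1.5092 ≈ 84.755 μg/mL.
Peak 84.8 μg/mL vs MTC 108 μg/mL: below toxic threshold.

84.8 μg/mL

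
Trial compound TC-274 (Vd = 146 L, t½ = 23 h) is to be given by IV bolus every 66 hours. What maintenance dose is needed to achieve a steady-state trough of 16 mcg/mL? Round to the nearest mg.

τ/t½ = 66/23 ≈ 2.8696, so f = (1/2)^(66/23) ≈ 0.136828.
Cmin,ss = (D/Vd)·f/(1−f), so D = Cmin,ss·Vd·(1−f)/f.
D = 16 × 146 × (1−f)/f ≈ 16 × 146 × 6.30845 ≈ 14736.54 mg.

14737 mg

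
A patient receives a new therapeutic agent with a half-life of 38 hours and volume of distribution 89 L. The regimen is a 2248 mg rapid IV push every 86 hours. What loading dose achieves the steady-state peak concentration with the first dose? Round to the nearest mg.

2840 mg

f = (1/2)^(86/38) ≈ 0.208316; accumulation ratio R = 1/(1−f) ≈ 1.26313.
Loading dose to hit Cmax,ss on first dose: D_load = D_maint·R ≈ 2248 × 1.26313 ≈ 2839.52 mg.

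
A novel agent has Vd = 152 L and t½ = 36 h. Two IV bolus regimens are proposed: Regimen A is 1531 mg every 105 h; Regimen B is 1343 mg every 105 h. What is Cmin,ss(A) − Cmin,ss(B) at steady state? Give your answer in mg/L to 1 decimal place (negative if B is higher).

Regimen A: f = (1/2)^(105/36) ≈ 0.1324; Cmin,ss = (1531/152)·f/(1−f) ≈ 1.537 mg/L.
Regimen B: f = (1/2)^(105/36) ≈ 0.1324; Cmin,ss = (1343/152)·f/(1−f) ≈ 1.348 mg/L.
Difference ≈ 1.537 − 1.348 ≈ 0.189 mg/L.

0.2 mg/L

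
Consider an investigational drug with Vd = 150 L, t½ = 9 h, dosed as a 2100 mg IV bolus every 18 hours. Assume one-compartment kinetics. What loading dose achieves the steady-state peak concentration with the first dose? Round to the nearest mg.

2800 mg

f = (1/2)^(18/9) ≈ 0.250000; accumulation ratio R = 1/(1−f) ≈ 1.33333.
Loading dose to hit Cmax,ss on first dose: D_load = D_maint·R ≈ 2100 × 1.33333 ≈ 2799.99 mg.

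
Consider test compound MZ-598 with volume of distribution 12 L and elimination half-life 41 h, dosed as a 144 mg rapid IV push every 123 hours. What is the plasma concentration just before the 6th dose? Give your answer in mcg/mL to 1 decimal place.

1.7 mcg/mL

f = (1/2)^(τ/t½) = (1/2)^(123/41) ≈ 0.1250.
C₀ = D/Vd = 144/12 ≈ 12.000 mcg/mL.
Before the 6th dose, 5 doses have been given. Superposition: Cmin = C₀·(f + f² + … + f^5).
≈ 12.000 × (0.1250 + 0.0156 + 0.0020 + 0.0002 + 0.0000) ≈ 12.000 × 0.1428 ≈ 1.714 mcg/mL.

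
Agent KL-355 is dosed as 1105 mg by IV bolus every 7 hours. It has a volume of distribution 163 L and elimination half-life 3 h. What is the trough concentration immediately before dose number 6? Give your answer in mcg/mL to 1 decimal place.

1.7 mcg/mL

f = (1/2)^(τ/t½) = (1/2)^(7/3) ≈ 0.1984.
C₀ = D/Vd = 1105/163 ≈ 6.779 mcg/mL.
Before the 6th dose, 5 doses have been given. Superposition: Cmin = C₀·(f + f² + … + f^5).
≈ 6.779 × (0.1984 + 0.0394 + 0.0078 + 0.0015 + 0.0003) ≈ 6.779 × 0.2474 ≈ 1.677 mcg/mL.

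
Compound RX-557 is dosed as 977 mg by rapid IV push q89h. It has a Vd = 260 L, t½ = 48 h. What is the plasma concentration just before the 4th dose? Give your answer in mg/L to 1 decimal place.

f = (1/2)^(τ/t½) = (1/2)^(89/48) ≈ 0.2766.
C₀ = D/Vd = 977/260 ≈ 3.758 mg/L.
Before the 4th dose, 3 doses have been given. Superposition: Cmin = C₀·(f + f² + … + f^3).
≈ 3.758 × (0.2766 + 0.0765 + 0.0212) ≈ 3.758 × 0.3743 ≈ 1.407 mg/L.

1.4 mg/L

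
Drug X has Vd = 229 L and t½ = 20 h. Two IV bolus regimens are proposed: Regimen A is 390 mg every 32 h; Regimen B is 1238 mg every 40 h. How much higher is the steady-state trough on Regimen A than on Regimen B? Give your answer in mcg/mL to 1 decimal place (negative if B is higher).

Regimen A: f = (1/2)^(32/20) ≈ 0.3299; Cmin,ss = (390/229)·f/(1−f) ≈ 0.838 mcg/mL.
Regimen B: f = (1/2)^(40/20) ≈ 0.2500; Cmin,ss = (1238/229)·f/(1−f) ≈ 1.802 mcg/mL.
Difference ≈ 0.838 − 1.802 ≈ -0.964 mcg/mL.

-1.0 mcg/mL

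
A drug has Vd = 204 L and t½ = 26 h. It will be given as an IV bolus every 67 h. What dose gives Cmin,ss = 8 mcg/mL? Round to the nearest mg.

8106 mg

τ/t½ = 67/26 ≈ 2.5769, so f = (1/2)^(67/26) ≈ 0.167598.
Cmin,ss = (D/Vd)·f/(1−f), so D = Cmin,ss·Vd·(1−f)/f.
D = 8 × 204 × (1−f)/f ≈ 8 × 204 × 4.96666 ≈ 8105.59 mg.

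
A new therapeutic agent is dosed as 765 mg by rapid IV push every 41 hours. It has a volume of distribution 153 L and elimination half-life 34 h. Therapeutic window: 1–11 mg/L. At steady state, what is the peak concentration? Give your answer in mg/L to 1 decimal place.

8.8 mg/L

τ/t½ = 41/34 ≈ 1.2059, so fraction remaining f = (1/2)^(41/34) ≈ 0.4335.
At steady state, accumulation factor R = 1/(1 − e^(−kτ)) ≈ 1.7652.
Each bolus raises the concentration by D/Vd = 765/153 ≈ 5.000 mg/L.
Steady-state peak Cmax,ss = C₀·R ≈ 5.000 × 1.7652 ≈ 8.826 mg/L.
Peak 8.8 mg/L vs MTC 11 mg/L: below toxic threshold.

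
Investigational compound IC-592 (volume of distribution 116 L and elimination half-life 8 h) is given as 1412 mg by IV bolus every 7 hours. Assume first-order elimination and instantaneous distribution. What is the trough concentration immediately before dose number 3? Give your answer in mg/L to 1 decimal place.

10.3 mg/L

f = (1/2)^(τ/t½) = (1/2)^(7/8) ≈ 0.5453.
C₀ = D/Vd = 1412/116 ≈ 12.172 mg/L.
Before the 3rd dose, 2 doses have been given. Superposition: Cmin = C₀·(f + f²).
≈ 12.172 × (0.5453 + 0.2974) ≈ 12.172 × 0.8427 ≈ 10.257 mg/L.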